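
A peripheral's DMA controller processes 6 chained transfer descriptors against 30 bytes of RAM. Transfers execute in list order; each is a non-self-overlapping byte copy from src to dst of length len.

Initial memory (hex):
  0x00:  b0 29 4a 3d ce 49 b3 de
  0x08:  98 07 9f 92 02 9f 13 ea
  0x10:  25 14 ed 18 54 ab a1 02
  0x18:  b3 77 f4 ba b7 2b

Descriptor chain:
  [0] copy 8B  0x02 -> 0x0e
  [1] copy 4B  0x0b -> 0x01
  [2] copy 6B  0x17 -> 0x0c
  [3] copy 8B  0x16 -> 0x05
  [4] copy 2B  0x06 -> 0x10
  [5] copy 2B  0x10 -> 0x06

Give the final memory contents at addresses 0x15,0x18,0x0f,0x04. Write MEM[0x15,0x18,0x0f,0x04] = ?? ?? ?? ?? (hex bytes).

D0: mem[0x0e..0x15] <- [4a 3d ce 49 b3 de 98 07]
D1: mem[0x01..0x04] <- [92 02 9f 4a]
D2: mem[0x0c..0x11] <- [02 b3 77 f4 ba b7]
D3: mem[0x05..0x0c] <- [a1 02 b3 77 f4 ba b7 2b]
D4: mem[0x10..0x11] <- [02 b3]
D5: mem[0x06..0x07] <- [02 b3]
query mem[0x15]=0x07, mem[0x18]=0xb3, mem[0x0f]=0xf4, mem[0x04]=0x4a

MEM[0x15,0x18,0x0f,0x04] = 07 b3 f4 4a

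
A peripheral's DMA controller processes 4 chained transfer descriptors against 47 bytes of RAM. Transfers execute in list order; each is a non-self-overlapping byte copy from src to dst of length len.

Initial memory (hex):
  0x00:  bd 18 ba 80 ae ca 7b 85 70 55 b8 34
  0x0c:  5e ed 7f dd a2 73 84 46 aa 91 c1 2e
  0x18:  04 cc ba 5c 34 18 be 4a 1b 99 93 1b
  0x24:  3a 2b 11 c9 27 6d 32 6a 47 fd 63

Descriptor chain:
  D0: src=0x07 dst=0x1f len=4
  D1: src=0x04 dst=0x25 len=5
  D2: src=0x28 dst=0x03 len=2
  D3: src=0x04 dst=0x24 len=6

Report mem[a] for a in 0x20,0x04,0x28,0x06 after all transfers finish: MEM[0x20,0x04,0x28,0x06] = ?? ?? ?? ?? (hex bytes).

MEM[0x20,0x04,0x28,0x06] = 70 70 70 7b

  after D0: wrote 4B at 0x1f = 857055b8
  after D1: wrote 5B at 0x25 = aeca7b8570
  after D2: wrote 2B at 0x03 = 8570
  after D3: wrote 6B at 0x24 = 70ca7b857055
query mem[0x20]=0x70, mem[0x04]=0x70, mem[0x28]=0x70, mem[0x06]=0x7b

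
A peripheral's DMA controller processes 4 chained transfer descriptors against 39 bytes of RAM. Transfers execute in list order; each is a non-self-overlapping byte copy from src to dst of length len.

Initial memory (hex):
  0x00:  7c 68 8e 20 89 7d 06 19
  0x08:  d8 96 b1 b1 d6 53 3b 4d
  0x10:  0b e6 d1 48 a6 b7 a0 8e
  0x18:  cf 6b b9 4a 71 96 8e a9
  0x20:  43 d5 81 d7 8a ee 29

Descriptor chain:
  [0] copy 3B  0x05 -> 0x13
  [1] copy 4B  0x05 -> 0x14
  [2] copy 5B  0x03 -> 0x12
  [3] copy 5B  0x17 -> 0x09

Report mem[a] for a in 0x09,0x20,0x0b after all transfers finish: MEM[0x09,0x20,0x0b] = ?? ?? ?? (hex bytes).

MEM[0x09,0x20,0x0b] = d8 43 6b

  after D0: wrote 3B at 0x13 = 7d0619
  after D1: wrote 4B at 0x14 = 7d0619d8
  after D2: wrote 5B at 0x12 = 20897d0619
  after D3: wrote 5B at 0x09 = d8cf6bb94a
query mem[0x09]=0xd8, mem[0x20]=0x43, mem[0x0b]=0x6b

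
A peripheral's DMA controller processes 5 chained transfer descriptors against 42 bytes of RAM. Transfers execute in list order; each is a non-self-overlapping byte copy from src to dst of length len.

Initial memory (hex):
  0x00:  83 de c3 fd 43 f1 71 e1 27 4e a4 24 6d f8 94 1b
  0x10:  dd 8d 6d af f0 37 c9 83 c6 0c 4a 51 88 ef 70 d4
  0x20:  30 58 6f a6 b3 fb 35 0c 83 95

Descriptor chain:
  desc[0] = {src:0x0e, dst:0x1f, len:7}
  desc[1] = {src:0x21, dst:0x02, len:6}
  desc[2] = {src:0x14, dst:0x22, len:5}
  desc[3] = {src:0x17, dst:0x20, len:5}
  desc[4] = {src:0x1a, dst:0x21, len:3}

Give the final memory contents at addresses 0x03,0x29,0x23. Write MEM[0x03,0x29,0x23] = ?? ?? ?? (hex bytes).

MEM[0x03,0x29,0x23] = 8d 95 88

#0 dst[0x1f+7] := {0x94,0x1b,0xdd,0x8d,0x6d,0xaf,0xf0}
#1 dst[0x02+6] := {0xdd,0x8d,0x6d,0xaf,0xf0,0x35}
#2 dst[0x22+5] := {0xf0,0x37,0xc9,0x83,0xc6}
#3 dst[0x20+5] := {0x83,0xc6,0x0c,0x4a,0x51}
#4 dst[0x21+3] := {0x4a,0x51,0x88}
query mem[0x03]=0x8d, mem[0x29]=0x95, mem[0x23]=0x88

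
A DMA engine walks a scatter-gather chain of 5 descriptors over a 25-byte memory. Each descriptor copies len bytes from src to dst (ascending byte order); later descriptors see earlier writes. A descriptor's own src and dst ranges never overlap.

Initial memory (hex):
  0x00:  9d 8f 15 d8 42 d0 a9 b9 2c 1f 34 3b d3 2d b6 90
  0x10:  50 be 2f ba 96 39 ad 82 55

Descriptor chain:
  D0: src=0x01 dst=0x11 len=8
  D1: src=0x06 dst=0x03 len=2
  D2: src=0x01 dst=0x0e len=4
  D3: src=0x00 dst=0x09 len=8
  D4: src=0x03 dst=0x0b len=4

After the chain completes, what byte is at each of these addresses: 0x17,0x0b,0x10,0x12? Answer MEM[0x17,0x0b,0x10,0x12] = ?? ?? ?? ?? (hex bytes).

D0: mem[0x11..0x18] <- [8f 15 d8 42 d0 a9 b9 2c]
D1: mem[0x03..0x04] <- [a9 b9]
D2: mem[0x0e..0x11] <- [8f 15 a9 b9]
D3: mem[0x09..0x10] <- [9d 8f 15 a9 b9 d0 a9 b9]
D4: mem[0x0b..0x0e] <- [a9 b9 d0 a9]
query mem[0x17]=0xb9, mem[0x0b]=0xa9, mem[0x10]=0xb9, mem[0x12]=0x15

MEM[0x17,0x0b,0x10,0x12] = b9 a9 b9 15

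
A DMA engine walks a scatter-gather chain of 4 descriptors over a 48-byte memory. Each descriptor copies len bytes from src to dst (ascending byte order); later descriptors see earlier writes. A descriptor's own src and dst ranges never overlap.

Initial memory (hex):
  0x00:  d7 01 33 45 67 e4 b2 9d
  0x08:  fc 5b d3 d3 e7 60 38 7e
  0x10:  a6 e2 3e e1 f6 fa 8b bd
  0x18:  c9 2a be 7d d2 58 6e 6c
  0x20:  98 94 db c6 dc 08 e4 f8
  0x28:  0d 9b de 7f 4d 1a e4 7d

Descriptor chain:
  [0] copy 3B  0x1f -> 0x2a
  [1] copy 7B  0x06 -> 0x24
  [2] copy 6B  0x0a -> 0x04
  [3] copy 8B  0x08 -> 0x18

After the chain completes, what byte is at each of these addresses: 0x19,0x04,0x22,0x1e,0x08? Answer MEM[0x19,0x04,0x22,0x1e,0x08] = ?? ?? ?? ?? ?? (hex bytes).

MEM[0x19,0x04,0x22,0x1e,0x08] = 7e d3 db 38 38

#0 dst[0x2a+3] := {0x6c,0x98,0x94}
#1 dst[0x24+7] := {0xb2,0x9d,0xfc,0x5b,0xd3,0xd3,0xe7}
#2 dst[0x04+6] := {0xd3,0xd3,0xe7,0x60,0x38,0x7e}
#3 dst[0x18+8] := {0x38,0x7e,0xd3,0xd3,0xe7,0x60,0x38,0x7e}
query mem[0x19]=0x7e, mem[0x04]=0xd3, mem[0x22]=0xdb, mem[0x1e]=0x38, mem[0x08]=0x38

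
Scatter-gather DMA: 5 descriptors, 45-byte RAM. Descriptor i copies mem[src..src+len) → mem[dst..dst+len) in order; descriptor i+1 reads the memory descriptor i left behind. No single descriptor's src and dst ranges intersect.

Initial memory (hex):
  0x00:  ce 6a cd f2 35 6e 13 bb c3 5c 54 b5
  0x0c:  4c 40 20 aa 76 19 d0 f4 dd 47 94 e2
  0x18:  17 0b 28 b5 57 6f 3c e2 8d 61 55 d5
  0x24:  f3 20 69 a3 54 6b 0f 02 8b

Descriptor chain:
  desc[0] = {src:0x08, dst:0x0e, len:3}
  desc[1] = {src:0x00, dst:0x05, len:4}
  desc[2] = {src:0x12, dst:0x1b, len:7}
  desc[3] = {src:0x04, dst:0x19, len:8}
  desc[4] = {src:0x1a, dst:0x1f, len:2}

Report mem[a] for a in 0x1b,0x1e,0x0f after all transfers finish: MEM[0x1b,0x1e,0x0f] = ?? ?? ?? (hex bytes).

MEM[0x1b,0x1e,0x0f] = 6a 5c 5c

  after D0: wrote 3B at 0x0e = c35c54
  after D1: wrote 4B at 0x05 = ce6acdf2
  after D2: wrote 7B at 0x1b = d0f4dd4794e217
  after D3: wrote 8B at 0x19 = 35ce6acdf25c54b5
  after D4: wrote 2B at 0x1f = ce6a
query mem[0x1b]=0x6a, mem[0x1e]=0x5c, mem[0x0f]=0x5c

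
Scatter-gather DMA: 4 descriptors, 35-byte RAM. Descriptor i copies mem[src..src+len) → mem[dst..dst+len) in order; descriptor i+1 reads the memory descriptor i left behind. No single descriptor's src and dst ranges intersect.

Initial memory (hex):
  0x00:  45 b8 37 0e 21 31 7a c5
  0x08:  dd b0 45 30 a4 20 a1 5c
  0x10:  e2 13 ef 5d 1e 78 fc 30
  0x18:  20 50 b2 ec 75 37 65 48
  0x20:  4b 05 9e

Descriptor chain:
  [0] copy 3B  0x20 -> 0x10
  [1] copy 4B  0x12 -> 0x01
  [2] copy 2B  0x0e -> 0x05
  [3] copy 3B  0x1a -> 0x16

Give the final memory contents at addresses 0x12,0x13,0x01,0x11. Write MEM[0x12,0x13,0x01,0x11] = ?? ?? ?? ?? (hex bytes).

D0: mem[0x10..0x12] <- [4b 05 9e]
D1: mem[0x01..0x04] <- [9e 5d 1e 78]
D2: mem[0x05..0x06] <- [a1 5c]
D3: mem[0x16..0x18] <- [b2 ec 75]
query mem[0x12]=0x9e, mem[0x13]=0x5d, mem[0x01]=0x9e, mem[0x11]=0x05

MEM[0x12,0x13,0x01,0x11] = 9e 5d 9e 05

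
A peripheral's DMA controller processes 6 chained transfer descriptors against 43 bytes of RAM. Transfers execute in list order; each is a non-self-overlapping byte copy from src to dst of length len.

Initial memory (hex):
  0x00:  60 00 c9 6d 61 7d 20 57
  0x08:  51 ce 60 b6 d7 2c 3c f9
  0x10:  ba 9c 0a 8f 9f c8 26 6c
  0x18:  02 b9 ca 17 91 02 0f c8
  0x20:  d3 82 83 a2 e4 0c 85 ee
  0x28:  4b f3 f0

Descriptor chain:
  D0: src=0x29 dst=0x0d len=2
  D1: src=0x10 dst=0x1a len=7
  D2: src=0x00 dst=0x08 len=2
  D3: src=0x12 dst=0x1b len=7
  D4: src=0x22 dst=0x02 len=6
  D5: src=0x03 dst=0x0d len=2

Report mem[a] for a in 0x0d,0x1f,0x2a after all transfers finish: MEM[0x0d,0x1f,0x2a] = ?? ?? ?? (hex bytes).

MEM[0x0d,0x1f,0x2a] = a2 26 f0

[0] 0x29->0x0d len=2 : f3 f0
[1] 0x10->0x1a len=7 : ba 9c 0a 8f 9f c8 26
[2] 0x00->0x08 len=2 : 60 00
[3] 0x12->0x1b len=7 : 0a 8f 9f c8 26 6c 02
[4] 0x22->0x02 len=6 : 83 a2 e4 0c 85 ee
[5] 0x03->0x0d len=2 : a2 e4
query mem[0x0d]=0xa2, mem[0x1f]=0x26, mem[0x2a]=0xf0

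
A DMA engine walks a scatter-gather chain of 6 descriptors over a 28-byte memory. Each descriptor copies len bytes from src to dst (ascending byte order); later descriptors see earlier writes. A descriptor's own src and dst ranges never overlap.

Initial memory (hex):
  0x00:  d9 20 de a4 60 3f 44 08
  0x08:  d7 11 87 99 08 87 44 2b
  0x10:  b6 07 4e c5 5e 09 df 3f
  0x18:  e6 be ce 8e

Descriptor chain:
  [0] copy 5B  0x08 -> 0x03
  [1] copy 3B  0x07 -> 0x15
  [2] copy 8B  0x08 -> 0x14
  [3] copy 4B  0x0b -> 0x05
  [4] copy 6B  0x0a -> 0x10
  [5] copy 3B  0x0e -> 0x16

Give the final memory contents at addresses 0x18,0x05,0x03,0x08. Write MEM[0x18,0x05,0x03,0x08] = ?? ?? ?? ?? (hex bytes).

D0: mem[0x03..0x07] <- [d7 11 87 99 08]
D1: mem[0x15..0x17] <- [08 d7 11]
D2: mem[0x14..0x1b] <- [d7 11 87 99 08 87 44 2b]
D3: mem[0x05..0x08] <- [99 08 87 44]
D4: mem[0x10..0x15] <- [87 99 08 87 44 2b]
D5: mem[0x16..0x18] <- [44 2b 87]
query mem[0x18]=0x87, mem[0x05]=0x99, mem[0x03]=0xd7, mem[0x08]=0x44

MEM[0x18,0x05,0x03,0x08] = 87 99 d7 44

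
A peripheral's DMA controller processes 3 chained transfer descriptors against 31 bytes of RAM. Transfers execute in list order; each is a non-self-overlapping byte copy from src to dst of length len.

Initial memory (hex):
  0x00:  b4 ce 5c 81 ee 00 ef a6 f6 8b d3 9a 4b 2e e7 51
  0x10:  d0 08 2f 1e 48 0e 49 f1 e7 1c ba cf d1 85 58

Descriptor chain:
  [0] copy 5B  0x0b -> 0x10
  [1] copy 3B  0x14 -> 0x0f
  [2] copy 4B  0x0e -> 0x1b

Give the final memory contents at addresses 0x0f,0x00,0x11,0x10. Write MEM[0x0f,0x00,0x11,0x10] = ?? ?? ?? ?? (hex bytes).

#0 dst[0x10+5] := {0x9a,0x4b,0x2e,0xe7,0x51}
#1 dst[0x0f+3] := {0x51,0x0e,0x49}
#2 dst[0x1b+4] := {0xe7,0x51,0x0e,0x49}
query mem[0x0f]=0x51, mem[0x00]=0xb4, mem[0x11]=0x49, mem[0x10]=0x0e

MEM[0x0f,0x00,0x11,0x10] = 51 b4 49 0e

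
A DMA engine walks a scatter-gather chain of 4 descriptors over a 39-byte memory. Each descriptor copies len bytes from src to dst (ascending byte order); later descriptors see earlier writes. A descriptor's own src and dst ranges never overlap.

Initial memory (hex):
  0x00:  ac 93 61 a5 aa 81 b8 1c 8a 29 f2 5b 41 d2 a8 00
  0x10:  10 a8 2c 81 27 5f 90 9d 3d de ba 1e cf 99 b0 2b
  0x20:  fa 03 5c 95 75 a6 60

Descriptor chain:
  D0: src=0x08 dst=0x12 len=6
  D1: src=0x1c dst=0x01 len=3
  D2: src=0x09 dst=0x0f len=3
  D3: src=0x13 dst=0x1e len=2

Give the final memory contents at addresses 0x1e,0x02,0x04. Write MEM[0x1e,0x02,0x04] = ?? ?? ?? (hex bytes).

D0: mem[0x12..0x17] <- [8a 29 f2 5b 41 d2]
D1: mem[0x01..0x03] <- [cf 99 b0]
D2: mem[0x0f..0x11] <- [29 f2 5b]
D3: mem[0x1e..0x1f] <- [29 f2]
query mem[0x1e]=0x29, mem[0x02]=0x99, mem[0x04]=0xaa

MEM[0x1e,0x02,0x04] = 29 99 aa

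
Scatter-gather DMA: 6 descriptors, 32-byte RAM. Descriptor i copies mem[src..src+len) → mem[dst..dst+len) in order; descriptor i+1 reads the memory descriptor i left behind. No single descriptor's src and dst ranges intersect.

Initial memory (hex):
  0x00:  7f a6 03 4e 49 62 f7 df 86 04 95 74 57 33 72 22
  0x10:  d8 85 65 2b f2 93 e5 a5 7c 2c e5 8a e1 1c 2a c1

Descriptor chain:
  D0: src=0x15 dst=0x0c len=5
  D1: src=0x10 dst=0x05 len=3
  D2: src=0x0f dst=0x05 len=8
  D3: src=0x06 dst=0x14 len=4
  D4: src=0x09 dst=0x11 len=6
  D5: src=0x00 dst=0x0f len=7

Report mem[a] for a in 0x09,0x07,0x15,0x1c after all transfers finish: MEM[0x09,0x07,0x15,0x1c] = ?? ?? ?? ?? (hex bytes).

MEM[0x09,0x07,0x15,0x1c] = 2b 85 2c e1

  after D0: wrote 5B at 0x0c = 93e5a57c2c
  after D1: wrote 3B at 0x05 = 2c8565
  after D2: wrote 8B at 0x05 = 7c2c85652bf293e5
  after D3: wrote 4B at 0x14 = 2c85652b
  after D4: wrote 6B at 0x11 = 2bf293e5e5a5
  after D5: wrote 7B at 0x0f = 7fa6034e497c2c
query mem[0x09]=0x2b, mem[0x07]=0x85, mem[0x15]=0x2c, mem[0x1c]=0xe1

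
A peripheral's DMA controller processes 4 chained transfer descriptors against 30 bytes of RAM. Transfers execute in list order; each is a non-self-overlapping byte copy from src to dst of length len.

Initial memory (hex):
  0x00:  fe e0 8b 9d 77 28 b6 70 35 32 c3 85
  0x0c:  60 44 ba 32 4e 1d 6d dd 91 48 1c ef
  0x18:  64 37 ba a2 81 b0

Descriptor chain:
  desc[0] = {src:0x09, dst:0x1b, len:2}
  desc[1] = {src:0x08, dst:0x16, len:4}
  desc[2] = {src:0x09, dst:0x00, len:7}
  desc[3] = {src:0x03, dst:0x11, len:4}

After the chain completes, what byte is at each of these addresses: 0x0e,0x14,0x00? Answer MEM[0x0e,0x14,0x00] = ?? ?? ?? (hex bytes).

MEM[0x0e,0x14,0x00] = ba 32 32

  after D0: wrote 2B at 0x1b = 32c3
  after D1: wrote 4B at 0x16 = 3532c385
  after D2: wrote 7B at 0x00 = 32c3856044ba32
  after D3: wrote 4B at 0x11 = 6044ba32
query mem[0x0e]=0xba, mem[0x14]=0x32, mem[0x00]=0x32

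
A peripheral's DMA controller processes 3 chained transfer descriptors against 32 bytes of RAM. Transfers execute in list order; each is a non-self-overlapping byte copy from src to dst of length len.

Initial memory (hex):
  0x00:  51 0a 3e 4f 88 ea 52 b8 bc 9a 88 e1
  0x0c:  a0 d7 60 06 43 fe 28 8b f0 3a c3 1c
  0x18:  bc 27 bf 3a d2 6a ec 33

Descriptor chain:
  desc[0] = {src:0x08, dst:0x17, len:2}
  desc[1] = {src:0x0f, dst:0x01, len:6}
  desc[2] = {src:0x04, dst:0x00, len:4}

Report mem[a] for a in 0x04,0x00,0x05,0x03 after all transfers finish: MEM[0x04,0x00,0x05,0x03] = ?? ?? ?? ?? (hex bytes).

#0 dst[0x17+2] := {0xbc,0x9a}
#1 dst[0x01+6] := {0x06,0x43,0xfe,0x28,0x8b,0xf0}
#2 dst[0x00+4] := {0x28,0x8b,0xf0,0xb8}
query mem[0x04]=0x28, mem[0x00]=0x28, mem[0x05]=0x8b, mem[0x03]=0xb8

MEM[0x04,0x00,0x05,0x03] = 28 28 8b b8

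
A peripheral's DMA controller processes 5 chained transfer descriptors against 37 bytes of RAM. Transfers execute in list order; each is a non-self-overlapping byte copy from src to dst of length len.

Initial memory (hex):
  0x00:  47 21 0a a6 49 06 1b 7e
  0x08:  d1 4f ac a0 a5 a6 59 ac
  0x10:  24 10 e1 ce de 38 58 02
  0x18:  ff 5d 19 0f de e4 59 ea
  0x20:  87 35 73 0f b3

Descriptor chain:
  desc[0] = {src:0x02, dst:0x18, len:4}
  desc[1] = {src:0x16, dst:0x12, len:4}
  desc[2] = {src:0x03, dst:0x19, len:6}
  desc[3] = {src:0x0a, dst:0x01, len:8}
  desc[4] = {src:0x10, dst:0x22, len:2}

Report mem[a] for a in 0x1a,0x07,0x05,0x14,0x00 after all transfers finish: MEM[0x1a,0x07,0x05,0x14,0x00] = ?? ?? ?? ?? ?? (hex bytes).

MEM[0x1a,0x07,0x05,0x14,0x00] = 49 24 59 0a 47

D0: mem[0x18..0x1b] <- [0a a6 49 06]
D1: mem[0x12..0x15] <- [58 02 0a a6]
D2: mem[0x19..0x1e] <- [a6 49 06 1b 7e d1]
D3: mem[0x01..0x08] <- [ac a0 a5 a6 59 ac 24 10]
D4: mem[0x22..0x23] <- [24 10]
query mem[0x1a]=0x49, mem[0x07]=0x24, mem[0x05]=0x59, mem[0x14]=0x0a, mem[0x00]=0x47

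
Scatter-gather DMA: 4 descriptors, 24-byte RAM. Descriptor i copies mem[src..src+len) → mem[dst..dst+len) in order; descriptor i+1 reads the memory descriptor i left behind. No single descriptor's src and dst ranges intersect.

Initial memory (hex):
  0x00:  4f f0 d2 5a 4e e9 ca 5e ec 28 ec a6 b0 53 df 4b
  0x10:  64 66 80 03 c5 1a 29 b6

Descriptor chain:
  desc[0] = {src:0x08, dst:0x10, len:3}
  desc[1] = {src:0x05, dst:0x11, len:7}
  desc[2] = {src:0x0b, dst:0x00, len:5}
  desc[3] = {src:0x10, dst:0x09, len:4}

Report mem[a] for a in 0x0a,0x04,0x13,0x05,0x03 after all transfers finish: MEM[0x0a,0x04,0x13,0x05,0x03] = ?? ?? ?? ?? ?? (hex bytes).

MEM[0x0a,0x04,0x13,0x05,0x03] = e9 4b 5e e9 df

[0] 0x08->0x10 len=3 : ec 28 ec
[1] 0x05->0x11 len=7 : e9 ca 5e ec 28 ec a6
[2] 0x0b->0x00 len=5 : a6 b0 53 df 4b
[3] 0x10->0x09 len=4 : ec e9 ca 5e
query mem[0x0a]=0xe9, mem[0x04]=0x4b, mem[0x13]=0x5e, mem[0x05]=0xe9, mem[0x03]=0xdf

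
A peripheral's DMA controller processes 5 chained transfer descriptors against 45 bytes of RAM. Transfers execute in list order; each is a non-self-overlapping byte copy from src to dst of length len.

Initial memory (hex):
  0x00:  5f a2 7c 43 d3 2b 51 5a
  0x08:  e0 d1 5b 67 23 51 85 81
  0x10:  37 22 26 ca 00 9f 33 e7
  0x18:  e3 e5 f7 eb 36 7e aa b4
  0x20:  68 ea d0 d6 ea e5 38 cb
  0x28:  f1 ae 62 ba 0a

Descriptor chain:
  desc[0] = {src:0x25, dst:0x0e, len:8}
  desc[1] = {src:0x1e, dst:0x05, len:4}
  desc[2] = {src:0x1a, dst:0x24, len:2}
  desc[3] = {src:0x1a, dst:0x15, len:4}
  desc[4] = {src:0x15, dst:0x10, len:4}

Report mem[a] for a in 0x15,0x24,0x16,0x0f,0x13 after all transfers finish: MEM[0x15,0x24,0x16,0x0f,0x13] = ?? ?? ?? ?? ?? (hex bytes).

[0] 0x25->0x0e len=8 : e5 38 cb f1 ae 62 ba 0a
[1] 0x1e->0x05 len=4 : aa b4 68 ea
[2] 0x1a->0x24 len=2 : f7 eb
[3] 0x1a->0x15 len=4 : f7 eb 36 7e
[4] 0x15->0x10 len=4 : f7 eb 36 7e
query mem[0x15]=0xf7, mem[0x24]=0xf7, mem[0x16]=0xeb, mem[0x0f]=0x38, mem[0x13]=0x7e

MEM[0x15,0x24,0x16,0x0f,0x13] = f7 f7 eb 38 7e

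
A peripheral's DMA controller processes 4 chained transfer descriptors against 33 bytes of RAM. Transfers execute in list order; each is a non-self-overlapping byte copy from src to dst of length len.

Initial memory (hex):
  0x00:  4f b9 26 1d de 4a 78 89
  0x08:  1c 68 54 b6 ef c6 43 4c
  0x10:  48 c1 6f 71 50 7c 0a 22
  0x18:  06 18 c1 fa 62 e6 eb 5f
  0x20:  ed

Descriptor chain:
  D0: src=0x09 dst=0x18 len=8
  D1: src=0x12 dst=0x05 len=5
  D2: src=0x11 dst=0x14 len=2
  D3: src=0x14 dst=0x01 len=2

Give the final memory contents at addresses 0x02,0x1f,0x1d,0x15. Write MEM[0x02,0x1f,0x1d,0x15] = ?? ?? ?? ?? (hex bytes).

[0] 0x09->0x18 len=8 : 68 54 b6 ef c6 43 4c 48
[1] 0x12->0x05 len=5 : 6f 71 50 7c 0a
[2] 0x11->0x14 len=2 : c1 6f
[3] 0x14->0x01 len=2 : c1 6f
query mem[0x02]=0x6f, mem[0x1f]=0x48, mem[0x1d]=0x43, mem[0x15]=0x6f

MEM[0x02,0x1f,0x1d,0x15] = 6f 48 43 6f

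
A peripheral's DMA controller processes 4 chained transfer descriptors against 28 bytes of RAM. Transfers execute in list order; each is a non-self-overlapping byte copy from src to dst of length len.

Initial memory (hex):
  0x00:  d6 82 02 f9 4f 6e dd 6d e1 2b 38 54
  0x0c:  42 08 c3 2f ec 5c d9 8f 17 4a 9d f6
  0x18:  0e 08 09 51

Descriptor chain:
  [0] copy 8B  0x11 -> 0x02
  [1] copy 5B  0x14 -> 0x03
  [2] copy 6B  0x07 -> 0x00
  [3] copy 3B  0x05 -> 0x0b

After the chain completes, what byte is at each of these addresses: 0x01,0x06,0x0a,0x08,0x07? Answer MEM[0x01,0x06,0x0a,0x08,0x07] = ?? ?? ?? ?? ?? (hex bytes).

[0] 0x11->0x02 len=8 : 5c d9 8f 17 4a 9d f6 0e
[1] 0x14->0x03 len=5 : 17 4a 9d f6 0e
[2] 0x07->0x00 len=6 : 0e f6 0e 38 54 42
[3] 0x05->0x0b len=3 : 42 f6 0e
query mem[0x01]=0xf6, mem[0x06]=0xf6, mem[0x0a]=0x38, mem[0x08]=0xf6, mem[0x07]=0x0e

MEM[0x01,0x06,0x0a,0x08,0x07] = f6 f6 38 f6 0e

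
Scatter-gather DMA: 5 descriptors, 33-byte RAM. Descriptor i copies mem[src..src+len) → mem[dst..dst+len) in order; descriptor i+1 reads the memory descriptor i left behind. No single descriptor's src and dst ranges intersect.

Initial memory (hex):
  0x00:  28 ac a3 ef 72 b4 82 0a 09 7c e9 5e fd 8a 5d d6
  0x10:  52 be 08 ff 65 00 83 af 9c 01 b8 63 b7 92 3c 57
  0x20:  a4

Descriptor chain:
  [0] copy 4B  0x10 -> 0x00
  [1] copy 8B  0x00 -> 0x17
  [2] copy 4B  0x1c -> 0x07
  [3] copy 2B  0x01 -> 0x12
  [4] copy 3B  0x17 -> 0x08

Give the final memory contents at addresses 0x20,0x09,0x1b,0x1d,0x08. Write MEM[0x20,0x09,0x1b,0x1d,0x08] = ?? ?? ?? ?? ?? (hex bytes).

D0: mem[0x00..0x03] <- [52 be 08 ff]
D1: mem[0x17..0x1e] <- [52 be 08 ff 72 b4 82 0a]
D2: mem[0x07..0x0a] <- [b4 82 0a 57]
D3: mem[0x12..0x13] <- [be 08]
D4: mem[0x08..0x0a] <- [52 be 08]
query mem[0x20]=0xa4, mem[0x09]=0xbe, mem[0x1b]=0x72, mem[0x1d]=0x82, mem[0x08]=0x52

MEM[0x20,0x09,0x1b,0x1d,0x08] = a4 be 72 82 52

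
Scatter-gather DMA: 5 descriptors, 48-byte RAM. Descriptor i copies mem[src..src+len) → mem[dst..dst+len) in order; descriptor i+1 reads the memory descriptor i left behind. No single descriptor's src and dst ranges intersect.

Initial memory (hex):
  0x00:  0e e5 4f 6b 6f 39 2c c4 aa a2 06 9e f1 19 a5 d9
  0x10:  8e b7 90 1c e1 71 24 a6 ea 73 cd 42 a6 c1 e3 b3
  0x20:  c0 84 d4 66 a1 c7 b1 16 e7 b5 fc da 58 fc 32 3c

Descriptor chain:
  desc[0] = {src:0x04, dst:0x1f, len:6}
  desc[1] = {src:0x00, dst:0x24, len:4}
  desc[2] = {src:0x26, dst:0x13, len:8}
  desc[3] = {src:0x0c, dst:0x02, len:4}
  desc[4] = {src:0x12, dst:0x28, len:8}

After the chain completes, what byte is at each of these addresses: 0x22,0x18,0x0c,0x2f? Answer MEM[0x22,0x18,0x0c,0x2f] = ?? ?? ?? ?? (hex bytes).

MEM[0x22,0x18,0x0c,0x2f] = c4 da f1 58

  after D0: wrote 6B at 0x1f = 6f392cc4aaa2
  after D1: wrote 4B at 0x24 = 0ee54f6b
  after D2: wrote 8B at 0x13 = 4f6be7b5fcda58fc
  after D3: wrote 4B at 0x02 = f119a5d9
  after D4: wrote 8B at 0x28 = 904f6be7b5fcda58
query mem[0x22]=0xc4, mem[0x18]=0xda, mem[0x0c]=0xf1, mem[0x2f]=0x58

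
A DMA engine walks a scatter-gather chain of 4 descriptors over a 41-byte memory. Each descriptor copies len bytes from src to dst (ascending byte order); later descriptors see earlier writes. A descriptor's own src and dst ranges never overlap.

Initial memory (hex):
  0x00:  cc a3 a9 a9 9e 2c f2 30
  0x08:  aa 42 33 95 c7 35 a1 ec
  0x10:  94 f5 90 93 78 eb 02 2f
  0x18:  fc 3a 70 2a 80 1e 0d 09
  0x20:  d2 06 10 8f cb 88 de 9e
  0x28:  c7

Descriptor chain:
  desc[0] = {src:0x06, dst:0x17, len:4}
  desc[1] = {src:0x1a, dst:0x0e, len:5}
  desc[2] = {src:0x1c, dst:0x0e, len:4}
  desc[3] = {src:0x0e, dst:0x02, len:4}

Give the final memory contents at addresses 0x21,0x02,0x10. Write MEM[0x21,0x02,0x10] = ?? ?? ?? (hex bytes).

[0] 0x06->0x17 len=4 : f2 30 aa 42
[1] 0x1a->0x0e len=5 : 42 2a 80 1e 0d
[2] 0x1c->0x0e len=4 : 80 1e 0d 09
[3] 0x0e->0x02 len=4 : 80 1e 0d 09
query mem[0x21]=0x06, mem[0x02]=0x80, mem[0x10]=0x0d

MEM[0x21,0x02,0x10] = 06 80 0d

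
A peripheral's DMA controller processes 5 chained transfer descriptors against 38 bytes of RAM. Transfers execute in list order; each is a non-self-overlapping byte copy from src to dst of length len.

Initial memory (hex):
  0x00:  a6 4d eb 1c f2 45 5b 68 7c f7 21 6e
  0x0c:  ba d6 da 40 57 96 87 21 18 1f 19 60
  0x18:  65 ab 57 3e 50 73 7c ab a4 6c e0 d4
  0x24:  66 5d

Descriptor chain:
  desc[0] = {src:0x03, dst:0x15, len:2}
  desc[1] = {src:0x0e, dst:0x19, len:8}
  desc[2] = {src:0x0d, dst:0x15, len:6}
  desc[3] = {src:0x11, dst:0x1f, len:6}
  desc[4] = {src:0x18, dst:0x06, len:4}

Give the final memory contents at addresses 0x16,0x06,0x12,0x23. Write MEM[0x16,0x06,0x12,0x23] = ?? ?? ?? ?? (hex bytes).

MEM[0x16,0x06,0x12,0x23] = da 57 87 d6

#0 dst[0x15+2] := {0x1c,0xf2}
#1 dst[0x19+8] := {0xda,0x40,0x57,0x96,0x87,0x21,0x18,0x1c}
#2 dst[0x15+6] := {0xd6,0xda,0x40,0x57,0x96,0x87}
#3 dst[0x1f+6] := {0x96,0x87,0x21,0x18,0xd6,0xda}
#4 dst[0x06+4] := {0x57,0x96,0x87,0x57}
query mem[0x16]=0xda, mem[0x06]=0x57, mem[0x12]=0x87, mem[0x23]=0xd6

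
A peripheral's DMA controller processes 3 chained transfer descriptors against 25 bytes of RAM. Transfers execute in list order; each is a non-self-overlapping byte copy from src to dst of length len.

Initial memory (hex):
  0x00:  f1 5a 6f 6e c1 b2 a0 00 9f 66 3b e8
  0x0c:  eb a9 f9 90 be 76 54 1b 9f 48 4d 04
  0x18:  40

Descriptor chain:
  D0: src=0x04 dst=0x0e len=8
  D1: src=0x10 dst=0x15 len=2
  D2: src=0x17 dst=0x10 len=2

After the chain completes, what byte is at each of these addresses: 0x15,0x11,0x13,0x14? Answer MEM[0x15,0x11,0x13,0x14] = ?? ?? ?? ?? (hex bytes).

MEM[0x15,0x11,0x13,0x14] = a0 40 66 3b

D0: mem[0x0e..0x15] <- [c1 b2 a0 00 9f 66 3b e8]
D1: mem[0x15..0x16] <- [a0 00]
D2: mem[0x10..0x11] <- [04 40]
query mem[0x15]=0xa0, mem[0x11]=0x40, mem[0x13]=0x66, mem[0x14]=0x3b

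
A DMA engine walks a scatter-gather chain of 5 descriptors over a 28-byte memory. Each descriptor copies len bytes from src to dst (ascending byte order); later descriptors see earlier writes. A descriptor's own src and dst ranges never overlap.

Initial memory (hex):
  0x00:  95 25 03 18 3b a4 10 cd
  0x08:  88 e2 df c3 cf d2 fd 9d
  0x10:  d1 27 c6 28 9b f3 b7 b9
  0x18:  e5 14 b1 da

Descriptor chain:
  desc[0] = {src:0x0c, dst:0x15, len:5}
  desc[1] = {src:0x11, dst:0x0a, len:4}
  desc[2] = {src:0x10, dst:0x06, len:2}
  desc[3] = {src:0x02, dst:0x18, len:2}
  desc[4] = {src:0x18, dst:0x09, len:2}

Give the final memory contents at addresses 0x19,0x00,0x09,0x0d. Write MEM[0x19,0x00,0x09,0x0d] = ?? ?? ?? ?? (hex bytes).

[0] 0x0c->0x15 len=5 : cf d2 fd 9d d1
[1] 0x11->0x0a len=4 : 27 c6 28 9b
[2] 0x10->0x06 len=2 : d1 27
[3] 0x02->0x18 len=2 : 03 18
[4] 0x18->0x09 len=2 : 03 18
query mem[0x19]=0x18, mem[0x00]=0x95, mem[0x09]=0x03, mem[0x0d]=0x9b

MEM[0x19,0x00,0x09,0x0d] = 18 95 03 9b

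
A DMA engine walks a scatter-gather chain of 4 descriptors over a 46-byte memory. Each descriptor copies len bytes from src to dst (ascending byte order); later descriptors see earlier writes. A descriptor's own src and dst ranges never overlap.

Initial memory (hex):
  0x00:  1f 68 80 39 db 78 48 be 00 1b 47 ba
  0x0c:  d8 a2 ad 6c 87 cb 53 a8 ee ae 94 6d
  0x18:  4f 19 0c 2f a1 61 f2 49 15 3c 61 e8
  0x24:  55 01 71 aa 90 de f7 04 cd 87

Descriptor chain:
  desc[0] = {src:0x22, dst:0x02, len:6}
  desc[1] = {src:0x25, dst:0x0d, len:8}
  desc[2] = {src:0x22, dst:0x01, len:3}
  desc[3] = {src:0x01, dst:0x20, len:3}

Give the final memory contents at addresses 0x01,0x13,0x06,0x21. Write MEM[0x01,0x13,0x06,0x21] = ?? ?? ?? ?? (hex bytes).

MEM[0x01,0x13,0x06,0x21] = 61 04 71 e8

[0] 0x22->0x02 len=6 : 61 e8 55 01 71 aa
[1] 0x25->0x0d len=8 : 01 71 aa 90 de f7 04 cd
[2] 0x22->0x01 len=3 : 61 e8 55
[3] 0x01->0x20 len=3 : 61 e8 55
query mem[0x01]=0x61, mem[0x13]=0x04, mem[0x06]=0x71, mem[0x21]=0xe8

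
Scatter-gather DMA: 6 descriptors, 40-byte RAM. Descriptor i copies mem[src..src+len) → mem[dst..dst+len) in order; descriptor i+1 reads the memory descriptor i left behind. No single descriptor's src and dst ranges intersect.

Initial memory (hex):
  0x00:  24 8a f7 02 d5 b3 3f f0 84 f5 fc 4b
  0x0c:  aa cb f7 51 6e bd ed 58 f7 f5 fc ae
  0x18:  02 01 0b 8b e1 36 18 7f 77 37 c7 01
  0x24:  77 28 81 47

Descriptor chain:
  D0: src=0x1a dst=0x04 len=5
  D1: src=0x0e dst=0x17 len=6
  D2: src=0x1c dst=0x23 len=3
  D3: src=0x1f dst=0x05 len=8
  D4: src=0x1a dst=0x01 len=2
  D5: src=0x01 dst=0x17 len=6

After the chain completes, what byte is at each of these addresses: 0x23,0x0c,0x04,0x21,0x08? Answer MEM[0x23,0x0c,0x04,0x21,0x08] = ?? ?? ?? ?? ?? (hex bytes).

[0] 0x1a->0x04 len=5 : 0b 8b e1 36 18
[1] 0x0e->0x17 len=6 : f7 51 6e bd ed 58
[2] 0x1c->0x23 len=3 : 58 36 18
[3] 0x1f->0x05 len=8 : 7f 77 37 c7 58 36 18 81
[4] 0x1a->0x01 len=2 : bd ed
[5] 0x01->0x17 len=6 : bd ed 02 0b 7f 77
query mem[0x23]=0x58, mem[0x0c]=0x81, mem[0x04]=0x0b, mem[0x21]=0x37, mem[0x08]=0xc7

MEM[0x23,0x0c,0x04,0x21,0x08] = 58 81 0b 37 c7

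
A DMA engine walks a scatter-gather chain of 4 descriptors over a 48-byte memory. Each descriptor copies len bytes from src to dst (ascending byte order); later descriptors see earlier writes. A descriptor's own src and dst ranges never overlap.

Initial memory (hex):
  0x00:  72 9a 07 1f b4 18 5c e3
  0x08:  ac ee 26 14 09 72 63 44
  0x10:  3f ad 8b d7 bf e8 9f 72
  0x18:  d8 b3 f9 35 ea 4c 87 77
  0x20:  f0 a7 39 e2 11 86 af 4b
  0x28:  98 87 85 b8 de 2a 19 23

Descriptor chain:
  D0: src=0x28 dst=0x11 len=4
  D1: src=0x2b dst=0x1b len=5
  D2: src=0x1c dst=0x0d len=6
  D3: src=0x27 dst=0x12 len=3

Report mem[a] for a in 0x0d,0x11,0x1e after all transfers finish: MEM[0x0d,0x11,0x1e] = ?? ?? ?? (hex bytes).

MEM[0x0d,0x11,0x1e] = de f0 19

[0] 0x28->0x11 len=4 : 98 87 85 b8
[1] 0x2b->0x1b len=5 : b8 de 2a 19 23
[2] 0x1c->0x0d len=6 : de 2a 19 23 f0 a7
[3] 0x27->0x12 len=3 : 4b 98 87
query mem[0x0d]=0xde, mem[0x11]=0xf0, mem[0x1e]=0x19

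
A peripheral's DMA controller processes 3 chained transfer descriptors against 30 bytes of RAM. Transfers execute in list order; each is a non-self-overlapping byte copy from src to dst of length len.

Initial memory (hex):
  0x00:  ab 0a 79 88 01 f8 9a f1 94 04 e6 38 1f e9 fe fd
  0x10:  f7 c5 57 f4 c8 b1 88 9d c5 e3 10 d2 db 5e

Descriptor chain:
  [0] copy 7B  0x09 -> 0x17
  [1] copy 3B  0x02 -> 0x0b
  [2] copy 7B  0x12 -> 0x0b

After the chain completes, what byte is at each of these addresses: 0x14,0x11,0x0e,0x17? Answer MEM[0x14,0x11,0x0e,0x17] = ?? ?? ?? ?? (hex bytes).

MEM[0x14,0x11,0x0e,0x17] = c8 e6 b1 04

[0] 0x09->0x17 len=7 : 04 e6 38 1f e9 fe fd
[1] 0x02->0x0b len=3 : 79 88 01
[2] 0x12->0x0b len=7 : 57 f4 c8 b1 88 04 e6
query mem[0x14]=0xc8, mem[0x11]=0xe6, mem[0x0e]=0xb1, mem[0x17]=0x04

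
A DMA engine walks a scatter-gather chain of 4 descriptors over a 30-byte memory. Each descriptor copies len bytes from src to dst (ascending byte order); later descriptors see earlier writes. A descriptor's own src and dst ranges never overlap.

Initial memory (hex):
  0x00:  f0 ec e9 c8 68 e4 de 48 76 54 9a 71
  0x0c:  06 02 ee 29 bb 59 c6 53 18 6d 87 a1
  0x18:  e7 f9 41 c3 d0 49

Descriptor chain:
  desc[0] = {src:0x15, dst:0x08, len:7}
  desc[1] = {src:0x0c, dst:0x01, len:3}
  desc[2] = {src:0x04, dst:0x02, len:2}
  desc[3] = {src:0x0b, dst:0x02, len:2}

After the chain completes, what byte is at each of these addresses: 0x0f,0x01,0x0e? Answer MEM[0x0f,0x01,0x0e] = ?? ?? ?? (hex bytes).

D0: mem[0x08..0x0e] <- [6d 87 a1 e7 f9 41 c3]
D1: mem[0x01..0x03] <- [f9 41 c3]
D2: mem[0x02..0x03] <- [68 e4]
D3: mem[0x02..0x03] <- [e7 f9]
query mem[0x0f]=0x29, mem[0x01]=0xf9, mem[0x0e]=0xc3

MEM[0x0f,0x01,0x0e] = 29 f9 c3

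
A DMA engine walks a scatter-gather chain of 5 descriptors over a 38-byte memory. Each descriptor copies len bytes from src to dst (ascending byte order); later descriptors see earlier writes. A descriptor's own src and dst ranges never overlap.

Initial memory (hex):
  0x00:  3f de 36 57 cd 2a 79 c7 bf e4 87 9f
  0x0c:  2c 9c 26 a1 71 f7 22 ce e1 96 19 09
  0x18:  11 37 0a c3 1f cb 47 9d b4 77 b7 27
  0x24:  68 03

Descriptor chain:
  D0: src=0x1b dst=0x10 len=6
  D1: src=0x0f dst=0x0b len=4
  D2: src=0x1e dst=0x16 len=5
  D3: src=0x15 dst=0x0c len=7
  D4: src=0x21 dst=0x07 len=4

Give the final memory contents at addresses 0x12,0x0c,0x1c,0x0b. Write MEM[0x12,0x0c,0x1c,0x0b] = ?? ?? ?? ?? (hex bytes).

D0: mem[0x10..0x15] <- [c3 1f cb 47 9d b4]
D1: mem[0x0b..0x0e] <- [a1 c3 1f cb]
D2: mem[0x16..0x1a] <- [47 9d b4 77 b7]
D3: mem[0x0c..0x12] <- [b4 47 9d b4 77 b7 c3]
D4: mem[0x07..0x0a] <- [77 b7 27 68]
query mem[0x12]=0xc3, mem[0x0c]=0xb4, mem[0x1c]=0x1f, mem[0x0b]=0xa1

MEM[0x12,0x0c,0x1c,0x0b] = c3 b4 1f a1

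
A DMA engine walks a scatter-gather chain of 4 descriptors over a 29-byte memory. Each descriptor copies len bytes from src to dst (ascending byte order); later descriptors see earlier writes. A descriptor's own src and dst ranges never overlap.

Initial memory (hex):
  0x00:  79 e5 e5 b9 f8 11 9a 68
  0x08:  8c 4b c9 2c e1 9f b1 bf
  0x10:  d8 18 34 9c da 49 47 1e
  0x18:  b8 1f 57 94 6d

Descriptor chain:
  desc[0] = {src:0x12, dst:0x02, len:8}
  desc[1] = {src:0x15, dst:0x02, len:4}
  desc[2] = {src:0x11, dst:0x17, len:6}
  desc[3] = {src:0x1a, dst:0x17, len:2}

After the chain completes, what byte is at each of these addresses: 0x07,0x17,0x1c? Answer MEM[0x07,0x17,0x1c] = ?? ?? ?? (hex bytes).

MEM[0x07,0x17,0x1c] = 1e da 47

D0: mem[0x02..0x09] <- [34 9c da 49 47 1e b8 1f]
D1: mem[0x02..0x05] <- [49 47 1e b8]
D2: mem[0x17..0x1c] <- [18 34 9c da 49 47]
D3: mem[0x17..0x18] <- [da 49]
query mem[0x07]=0x1e, mem[0x17]=0xda, mem[0x1c]=0x47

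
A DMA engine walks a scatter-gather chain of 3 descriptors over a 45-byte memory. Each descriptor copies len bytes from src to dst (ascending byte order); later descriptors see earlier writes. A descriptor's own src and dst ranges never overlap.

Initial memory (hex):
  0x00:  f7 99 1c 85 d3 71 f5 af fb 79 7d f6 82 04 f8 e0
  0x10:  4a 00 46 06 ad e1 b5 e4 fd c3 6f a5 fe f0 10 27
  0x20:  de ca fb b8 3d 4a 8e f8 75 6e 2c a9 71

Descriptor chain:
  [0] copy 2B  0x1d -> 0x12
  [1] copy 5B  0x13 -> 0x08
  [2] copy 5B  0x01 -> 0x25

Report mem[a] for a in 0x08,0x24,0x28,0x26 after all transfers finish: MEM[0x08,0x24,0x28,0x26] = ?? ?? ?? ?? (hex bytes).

MEM[0x08,0x24,0x28,0x26] = 10 3d d3 1c

  after D0: wrote 2B at 0x12 = f010
  after D1: wrote 5B at 0x08 = 10ade1b5e4
  after D2: wrote 5B at 0x25 = 991c85d371
query mem[0x08]=0x10, mem[0x24]=0x3d, mem[0x28]=0xd3, mem[0x26]=0x1c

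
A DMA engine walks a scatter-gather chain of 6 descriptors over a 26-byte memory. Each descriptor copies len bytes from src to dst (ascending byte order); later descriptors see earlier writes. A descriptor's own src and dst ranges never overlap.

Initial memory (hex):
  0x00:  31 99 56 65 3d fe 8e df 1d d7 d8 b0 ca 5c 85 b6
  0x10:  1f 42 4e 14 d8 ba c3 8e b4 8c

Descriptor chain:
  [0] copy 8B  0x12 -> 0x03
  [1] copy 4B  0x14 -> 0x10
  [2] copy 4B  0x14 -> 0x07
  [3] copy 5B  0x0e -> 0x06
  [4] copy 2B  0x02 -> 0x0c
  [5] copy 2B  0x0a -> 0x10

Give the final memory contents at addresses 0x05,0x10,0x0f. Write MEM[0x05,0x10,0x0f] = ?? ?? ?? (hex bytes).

#0 dst[0x03+8] := {0x4e,0x14,0xd8,0xba,0xc3,0x8e,0xb4,0x8c}
#1 dst[0x10+4] := {0xd8,0xba,0xc3,0x8e}
#2 dst[0x07+4] := {0xd8,0xba,0xc3,0x8e}
#3 dst[0x06+5] := {0x85,0xb6,0xd8,0xba,0xc3}
#4 dst[0x0c+2] := {0x56,0x4e}
#5 dst[0x10+2] := {0xc3,0xb0}
query mem[0x05]=0xd8, mem[0x10]=0xc3, mem[0x0f]=0xb6

MEM[0x05,0x10,0x0f] = d8 c3 b6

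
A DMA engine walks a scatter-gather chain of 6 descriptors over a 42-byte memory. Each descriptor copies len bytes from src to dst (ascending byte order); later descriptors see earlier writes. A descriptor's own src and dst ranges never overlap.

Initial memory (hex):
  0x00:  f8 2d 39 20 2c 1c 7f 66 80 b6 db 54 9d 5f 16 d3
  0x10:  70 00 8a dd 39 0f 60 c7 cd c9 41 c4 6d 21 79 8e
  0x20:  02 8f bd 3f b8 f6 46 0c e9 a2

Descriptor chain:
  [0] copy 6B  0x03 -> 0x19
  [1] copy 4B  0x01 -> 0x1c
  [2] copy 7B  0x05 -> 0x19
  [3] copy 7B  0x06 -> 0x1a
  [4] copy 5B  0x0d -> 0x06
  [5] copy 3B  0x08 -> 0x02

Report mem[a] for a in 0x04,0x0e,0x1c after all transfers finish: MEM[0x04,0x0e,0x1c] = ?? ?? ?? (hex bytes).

#0 dst[0x19+6] := {0x20,0x2c,0x1c,0x7f,0x66,0x80}
#1 dst[0x1c+4] := {0x2d,0x39,0x20,0x2c}
#2 dst[0x19+7] := {0x1c,0x7f,0x66,0x80,0xb6,0xdb,0x54}
#3 dst[0x1a+7] := {0x7f,0x66,0x80,0xb6,0xdb,0x54,0x9d}
#4 dst[0x06+5] := {0x5f,0x16,0xd3,0x70,0x00}
#5 dst[0x02+3] := {0xd3,0x70,0x00}
query mem[0x04]=0x00, mem[0x0e]=0x16, mem[0x1c]=0x80

MEM[0x04,0x0e,0x1c] = 00 16 80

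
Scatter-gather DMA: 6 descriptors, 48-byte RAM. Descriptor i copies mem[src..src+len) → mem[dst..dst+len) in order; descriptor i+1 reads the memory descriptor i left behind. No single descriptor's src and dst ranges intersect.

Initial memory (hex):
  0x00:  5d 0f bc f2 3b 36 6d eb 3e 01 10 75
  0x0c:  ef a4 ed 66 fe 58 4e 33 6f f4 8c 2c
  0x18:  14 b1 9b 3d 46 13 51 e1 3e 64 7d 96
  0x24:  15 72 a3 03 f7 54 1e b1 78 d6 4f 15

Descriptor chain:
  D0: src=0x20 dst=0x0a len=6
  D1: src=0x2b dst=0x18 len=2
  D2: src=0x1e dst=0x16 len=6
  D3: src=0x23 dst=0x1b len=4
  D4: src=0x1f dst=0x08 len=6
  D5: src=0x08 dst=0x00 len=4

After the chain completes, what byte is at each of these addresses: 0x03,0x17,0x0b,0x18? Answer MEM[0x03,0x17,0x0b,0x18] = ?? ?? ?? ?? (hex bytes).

  after D0: wrote 6B at 0x0a = 3e647d961572
  after D1: wrote 2B at 0x18 = b178
  after D2: wrote 6B at 0x16 = 51e13e647d96
  after D3: wrote 4B at 0x1b = 961572a3
  after D4: wrote 6B at 0x08 = e13e647d9615
  after D5: wrote 4B at 0x00 = e13e647d
query mem[0x03]=0x7d, mem[0x17]=0xe1, mem[0x0b]=0x7d, mem[0x18]=0x3e

MEM[0x03,0x17,0x0b,0x18] = 7d e1 7d 3e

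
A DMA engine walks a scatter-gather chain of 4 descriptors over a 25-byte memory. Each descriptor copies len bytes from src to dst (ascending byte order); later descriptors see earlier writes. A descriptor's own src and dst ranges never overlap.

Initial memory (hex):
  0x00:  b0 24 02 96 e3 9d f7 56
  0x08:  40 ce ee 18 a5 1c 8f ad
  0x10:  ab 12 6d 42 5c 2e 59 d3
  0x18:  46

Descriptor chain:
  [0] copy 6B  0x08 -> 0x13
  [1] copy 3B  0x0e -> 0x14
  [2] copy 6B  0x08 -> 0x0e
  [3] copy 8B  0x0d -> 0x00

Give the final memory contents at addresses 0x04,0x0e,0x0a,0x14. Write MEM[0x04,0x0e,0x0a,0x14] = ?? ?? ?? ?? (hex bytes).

MEM[0x04,0x0e,0x0a,0x14] = 18 40 ee 8f

  after D0: wrote 6B at 0x13 = 40ceee18a51c
  after D1: wrote 3B at 0x14 = 8fadab
  after D2: wrote 6B at 0x0e = 40ceee18a51c
  after D3: wrote 8B at 0x00 = 1c40ceee18a51c8f
query mem[0x04]=0x18, mem[0x0e]=0x40, mem[0x0a]=0xee, mem[0x14]=0x8f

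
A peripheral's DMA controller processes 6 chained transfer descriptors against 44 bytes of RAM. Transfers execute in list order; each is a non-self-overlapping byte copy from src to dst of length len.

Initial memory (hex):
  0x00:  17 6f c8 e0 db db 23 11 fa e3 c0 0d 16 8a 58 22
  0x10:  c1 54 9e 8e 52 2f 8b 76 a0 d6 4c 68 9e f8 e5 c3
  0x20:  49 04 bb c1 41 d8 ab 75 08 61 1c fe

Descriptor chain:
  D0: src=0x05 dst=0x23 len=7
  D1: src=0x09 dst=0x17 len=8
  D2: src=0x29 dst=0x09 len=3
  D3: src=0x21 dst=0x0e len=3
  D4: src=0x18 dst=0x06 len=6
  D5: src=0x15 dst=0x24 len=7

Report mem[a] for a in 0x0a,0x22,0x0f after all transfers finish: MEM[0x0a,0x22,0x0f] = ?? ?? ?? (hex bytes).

#0 dst[0x23+7] := {0xdb,0x23,0x11,0xfa,0xe3,0xc0,0x0d}
#1 dst[0x17+8] := {0xe3,0xc0,0x0d,0x16,0x8a,0x58,0x22,0xc1}
#2 dst[0x09+3] := {0x0d,0x1c,0xfe}
#3 dst[0x0e+3] := {0x04,0xbb,0xdb}
#4 dst[0x06+6] := {0xc0,0x0d,0x16,0x8a,0x58,0x22}
#5 dst[0x24+7] := {0x2f,0x8b,0xe3,0xc0,0x0d,0x16,0x8a}
query mem[0x0a]=0x58, mem[0x22]=0xbb, mem[0x0f]=0xbb

MEM[0x0a,0x22,0x0f] = 58 bb bb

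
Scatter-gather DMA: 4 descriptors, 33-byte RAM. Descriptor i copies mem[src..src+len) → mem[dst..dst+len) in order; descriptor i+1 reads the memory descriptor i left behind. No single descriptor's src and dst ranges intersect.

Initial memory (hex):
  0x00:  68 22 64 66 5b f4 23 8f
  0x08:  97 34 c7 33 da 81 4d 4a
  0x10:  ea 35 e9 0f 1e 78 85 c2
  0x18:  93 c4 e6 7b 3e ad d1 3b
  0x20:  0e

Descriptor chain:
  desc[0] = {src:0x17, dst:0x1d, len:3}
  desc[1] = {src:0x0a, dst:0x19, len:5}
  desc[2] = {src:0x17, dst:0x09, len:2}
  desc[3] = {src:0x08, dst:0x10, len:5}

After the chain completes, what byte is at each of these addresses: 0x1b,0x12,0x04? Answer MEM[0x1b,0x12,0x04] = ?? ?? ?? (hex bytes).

D0: mem[0x1d..0x1f] <- [c2 93 c4]
D1: mem[0x19..0x1d] <- [c7 33 da 81 4d]
D2: mem[0x09..0x0a] <- [c2 93]
D3: mem[0x10..0x14] <- [97 c2 93 33 da]
query mem[0x1b]=0xda, mem[0x12]=0x93, mem[0x04]=0x5b

MEM[0x1b,0x12,0x04] = da 93 5b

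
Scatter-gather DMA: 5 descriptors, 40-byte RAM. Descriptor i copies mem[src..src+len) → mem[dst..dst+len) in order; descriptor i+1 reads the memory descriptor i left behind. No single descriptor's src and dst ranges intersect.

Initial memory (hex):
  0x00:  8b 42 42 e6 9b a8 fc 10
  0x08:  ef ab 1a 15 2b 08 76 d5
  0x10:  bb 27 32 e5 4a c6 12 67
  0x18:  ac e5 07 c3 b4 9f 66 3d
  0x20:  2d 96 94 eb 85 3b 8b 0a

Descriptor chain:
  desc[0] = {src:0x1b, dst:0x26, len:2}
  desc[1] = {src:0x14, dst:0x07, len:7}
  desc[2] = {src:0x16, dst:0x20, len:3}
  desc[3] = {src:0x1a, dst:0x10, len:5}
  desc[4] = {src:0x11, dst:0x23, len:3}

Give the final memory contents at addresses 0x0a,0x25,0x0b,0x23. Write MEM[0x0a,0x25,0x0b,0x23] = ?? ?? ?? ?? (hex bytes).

MEM[0x0a,0x25,0x0b,0x23] = 67 9f ac c3

  after D0: wrote 2B at 0x26 = c3b4
  after D1: wrote 7B at 0x07 = 4ac61267ace507
  after D2: wrote 3B at 0x20 = 1267ac
  after D3: wrote 5B at 0x10 = 07c3b49f66
  after D4: wrote 3B at 0x23 = c3b49f
query mem[0x0a]=0x67, mem[0x25]=0x9f, mem[0x0b]=0xac, mem[0x23]=0xc3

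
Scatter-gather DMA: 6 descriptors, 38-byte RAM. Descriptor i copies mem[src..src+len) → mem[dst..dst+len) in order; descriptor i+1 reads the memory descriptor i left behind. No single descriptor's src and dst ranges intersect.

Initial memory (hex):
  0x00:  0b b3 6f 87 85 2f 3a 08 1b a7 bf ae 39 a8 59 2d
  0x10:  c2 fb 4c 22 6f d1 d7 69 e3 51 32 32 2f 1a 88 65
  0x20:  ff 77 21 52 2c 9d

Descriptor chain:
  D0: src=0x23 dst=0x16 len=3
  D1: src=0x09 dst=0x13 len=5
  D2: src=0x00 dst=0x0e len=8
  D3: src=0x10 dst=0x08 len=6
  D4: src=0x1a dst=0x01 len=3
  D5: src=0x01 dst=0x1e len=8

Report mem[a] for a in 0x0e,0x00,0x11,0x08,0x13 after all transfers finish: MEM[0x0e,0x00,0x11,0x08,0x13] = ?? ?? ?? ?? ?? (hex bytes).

#0 dst[0x16+3] := {0x52,0x2c,0x9d}
#1 dst[0x13+5] := {0xa7,0xbf,0xae,0x39,0xa8}
#2 dst[0x0e+8] := {0x0b,0xb3,0x6f,0x87,0x85,0x2f,0x3a,0x08}
#3 dst[0x08+6] := {0x6f,0x87,0x85,0x2f,0x3a,0x08}
#4 dst[0x01+3] := {0x32,0x32,0x2f}
#5 dst[0x1e+8] := {0x32,0x32,0x2f,0x85,0x2f,0x3a,0x08,0x6f}
query mem[0x0e]=0x0b, mem[0x00]=0x0b, mem[0x11]=0x87, mem[0x08]=0x6f, mem[0x13]=0x2f

MEM[0x0e,0x00,0x11,0x08,0x13] = 0b 0b 87 6f 2f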